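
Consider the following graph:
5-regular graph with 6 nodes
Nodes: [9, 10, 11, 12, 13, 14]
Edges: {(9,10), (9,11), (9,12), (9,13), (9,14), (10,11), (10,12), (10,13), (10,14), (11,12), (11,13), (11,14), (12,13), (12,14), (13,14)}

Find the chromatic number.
Clique number ω(G) = 6 (lower bound: χ ≥ ω).
The clique on [9, 10, 11, 12, 13, 14] has size 6, forcing χ ≥ 6, and the coloring below uses 6 colors, so χ(G) = 6.
A valid 6-coloring: color 1: [10]; color 2: [14]; color 3: [12]; color 4: [9]; color 5: [13]; color 6: [11].

χ(G) = 6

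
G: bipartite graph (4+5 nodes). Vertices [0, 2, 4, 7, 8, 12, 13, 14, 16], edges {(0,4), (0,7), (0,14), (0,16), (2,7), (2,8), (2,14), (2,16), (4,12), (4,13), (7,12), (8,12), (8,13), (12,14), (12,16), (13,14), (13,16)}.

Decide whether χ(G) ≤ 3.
Yes, G is 3-colorable

A valid 3-coloring: color 1: [0, 2, 12, 13]; color 2: [4, 7, 8, 14, 16].
(χ(G) = 2 ≤ 3.)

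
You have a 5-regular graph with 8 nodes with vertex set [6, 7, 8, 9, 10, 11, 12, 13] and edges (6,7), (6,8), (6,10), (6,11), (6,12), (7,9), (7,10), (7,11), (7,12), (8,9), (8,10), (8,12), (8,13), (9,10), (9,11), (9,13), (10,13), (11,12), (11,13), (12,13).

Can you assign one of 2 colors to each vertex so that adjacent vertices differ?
The clique on vertices [8, 9, 10, 13] has size 4 > 2, so it alone needs 4 colors.

No, G is not 2-colorable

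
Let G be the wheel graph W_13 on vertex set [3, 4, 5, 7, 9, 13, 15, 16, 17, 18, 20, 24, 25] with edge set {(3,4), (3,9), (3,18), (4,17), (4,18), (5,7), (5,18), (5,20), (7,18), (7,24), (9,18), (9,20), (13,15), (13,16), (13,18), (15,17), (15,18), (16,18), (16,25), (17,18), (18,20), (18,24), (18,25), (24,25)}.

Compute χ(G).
χ(G) = 3

Clique number ω(G) = 3 (lower bound: χ ≥ ω).
The clique on [3, 9, 18] has size 3, forcing χ ≥ 3, and the coloring below uses 3 colors, so χ(G) = 3.
A valid 3-coloring: color 1: [18]; color 2: [4, 5, 9, 15, 16, 24]; color 3: [3, 7, 13, 17, 20, 25].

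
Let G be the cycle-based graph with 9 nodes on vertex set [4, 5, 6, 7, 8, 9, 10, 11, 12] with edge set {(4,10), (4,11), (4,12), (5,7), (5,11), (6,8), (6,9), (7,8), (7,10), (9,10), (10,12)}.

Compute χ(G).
χ(G) = 3

Clique number ω(G) = 3 (lower bound: χ ≥ ω).
The clique on [4, 10, 12] has size 3, forcing χ ≥ 3, and the coloring below uses 3 colors, so χ(G) = 3.
A valid 3-coloring: color 1: [5, 6, 10]; color 2: [4, 7, 9]; color 3: [8, 11, 12].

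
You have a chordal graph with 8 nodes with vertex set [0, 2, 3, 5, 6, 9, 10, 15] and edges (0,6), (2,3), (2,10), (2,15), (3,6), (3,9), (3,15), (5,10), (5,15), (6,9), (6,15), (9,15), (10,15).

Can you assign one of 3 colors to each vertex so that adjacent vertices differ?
No, G is not 3-colorable

The clique on vertices [3, 6, 9, 15] has size 4 > 3, so it alone needs 4 colors.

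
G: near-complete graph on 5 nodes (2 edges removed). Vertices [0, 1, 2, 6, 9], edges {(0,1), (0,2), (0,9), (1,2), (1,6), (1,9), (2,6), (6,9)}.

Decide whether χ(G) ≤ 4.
A valid 4-coloring: color 1: [1]; color 2: [0, 6]; color 3: [2, 9].
(χ(G) = 3 ≤ 4.)

Yes, G is 4-colorable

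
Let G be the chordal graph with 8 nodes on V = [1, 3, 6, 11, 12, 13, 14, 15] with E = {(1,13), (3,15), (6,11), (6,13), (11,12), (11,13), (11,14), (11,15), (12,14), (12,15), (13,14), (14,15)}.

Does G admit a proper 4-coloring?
Yes, G is 4-colorable

A valid 4-coloring: color 1: [1, 3, 11]; color 2: [13, 15]; color 3: [6, 14]; color 4: [12].
(χ(G) = 4 ≤ 4.)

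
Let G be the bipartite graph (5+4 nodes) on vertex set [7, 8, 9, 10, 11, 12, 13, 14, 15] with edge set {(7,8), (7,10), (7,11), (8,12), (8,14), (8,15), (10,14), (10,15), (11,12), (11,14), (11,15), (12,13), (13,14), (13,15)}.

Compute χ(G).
Clique number ω(G) = 2 (lower bound: χ ≥ ω).
The graph is bipartite (no odd cycle), so 2 colors suffice: χ(G) = 2.
A valid 2-coloring: color 1: [8, 9, 10, 11, 13]; color 2: [7, 12, 14, 15].

χ(G) = 2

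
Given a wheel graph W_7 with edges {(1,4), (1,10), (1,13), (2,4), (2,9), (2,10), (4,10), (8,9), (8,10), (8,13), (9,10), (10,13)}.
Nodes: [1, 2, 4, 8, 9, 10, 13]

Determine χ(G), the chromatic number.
Clique number ω(G) = 3 (lower bound: χ ≥ ω).
The clique on [8, 9, 10] has size 3, forcing χ ≥ 3, and the coloring below uses 3 colors, so χ(G) = 3.
A valid 3-coloring: color 1: [10]; color 2: [1, 2, 8]; color 3: [4, 9, 13].

χ(G) = 3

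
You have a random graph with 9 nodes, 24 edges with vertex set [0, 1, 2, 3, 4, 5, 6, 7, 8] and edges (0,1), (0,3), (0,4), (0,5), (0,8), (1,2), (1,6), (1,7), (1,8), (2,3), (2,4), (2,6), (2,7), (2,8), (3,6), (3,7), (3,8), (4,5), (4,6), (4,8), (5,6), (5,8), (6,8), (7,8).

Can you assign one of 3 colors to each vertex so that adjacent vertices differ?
The clique on vertices [0, 4, 5, 8] has size 4 > 3, so it alone needs 4 colors.

No, G is not 3-colorable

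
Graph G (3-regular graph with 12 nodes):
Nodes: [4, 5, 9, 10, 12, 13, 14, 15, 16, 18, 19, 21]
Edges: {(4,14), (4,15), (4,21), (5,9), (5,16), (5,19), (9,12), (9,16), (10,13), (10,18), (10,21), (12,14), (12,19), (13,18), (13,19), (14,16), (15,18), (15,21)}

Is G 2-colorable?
The clique on vertices [4, 15, 21] has size 3 > 2, so it alone needs 3 colors.

No, G is not 2-colorable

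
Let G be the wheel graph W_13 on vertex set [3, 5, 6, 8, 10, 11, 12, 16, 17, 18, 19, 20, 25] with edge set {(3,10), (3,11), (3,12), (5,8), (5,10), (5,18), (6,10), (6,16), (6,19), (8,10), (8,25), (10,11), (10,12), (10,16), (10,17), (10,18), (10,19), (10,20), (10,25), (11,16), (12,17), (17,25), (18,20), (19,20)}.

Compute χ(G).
Clique number ω(G) = 3 (lower bound: χ ≥ ω).
The clique on [3, 10, 11] has size 3, forcing χ ≥ 3, and the coloring below uses 3 colors, so χ(G) = 3.
A valid 3-coloring: color 1: [10]; color 2: [5, 6, 11, 12, 20, 25]; color 3: [3, 8, 16, 17, 18, 19].

χ(G) = 3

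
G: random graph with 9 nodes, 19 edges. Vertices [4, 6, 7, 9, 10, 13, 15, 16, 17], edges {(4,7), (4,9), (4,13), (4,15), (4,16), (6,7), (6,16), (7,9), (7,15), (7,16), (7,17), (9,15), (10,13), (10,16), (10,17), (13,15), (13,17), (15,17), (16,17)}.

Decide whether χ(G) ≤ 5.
Yes, G is 5-colorable

A valid 5-coloring: color 1: [7, 13]; color 2: [4, 6, 17]; color 3: [15, 16]; color 4: [9, 10].
(χ(G) = 4 ≤ 5.)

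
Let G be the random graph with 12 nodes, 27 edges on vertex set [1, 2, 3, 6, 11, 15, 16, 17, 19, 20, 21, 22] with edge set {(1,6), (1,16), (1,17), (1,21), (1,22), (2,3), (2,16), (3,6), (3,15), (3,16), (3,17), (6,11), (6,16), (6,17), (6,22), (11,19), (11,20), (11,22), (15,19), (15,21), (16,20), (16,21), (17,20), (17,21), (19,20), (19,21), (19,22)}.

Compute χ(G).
χ(G) = 4

Clique number ω(G) = 3 (lower bound: χ ≥ ω).
Suppose a proper 3-coloring c exists. The clique [1, 6, 16] takes 3 distinct colors; by symmetry let c(1) = 1, c(6) = 2, c(16) = 3.
- Vertex 3: neighbors [6, 16] already have colors [2, 3] ⇒ c(3) = 1.
- Vertex 21: neighbors [1, 16] already have colors [1, 3] ⇒ c(21) = 2.
- Vertex 22: neighbors [1, 6] already have colors [1, 2] ⇒ c(22) = 3.
- Vertex 19: neighbors [21, 22] already have colors [2, 3] ⇒ c(19) = 1.
- Vertex 11: neighbors [19, 6, 22] already have colors [1, 2, 3] — all 3 colors blocked. Contradiction.
The forced assignments end in a contradiction, so G has no proper 3-coloring (χ ≥ 4).
The coloring below uses 4 colors, so χ(G) = 4.
A valid 4-coloring: color 1: [15, 16, 17, 22]; color 2: [2, 6, 20, 21]; color 3: [1, 3, 19]; color 4: [11].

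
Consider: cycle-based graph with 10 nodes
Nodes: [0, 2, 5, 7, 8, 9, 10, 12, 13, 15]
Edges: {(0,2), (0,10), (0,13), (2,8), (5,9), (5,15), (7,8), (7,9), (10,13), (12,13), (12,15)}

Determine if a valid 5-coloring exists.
A valid 5-coloring: color 1: [0, 8, 9, 15]; color 2: [2, 5, 7, 13]; color 3: [10, 12].
(χ(G) = 3 ≤ 5.)

Yes, G is 5-colorable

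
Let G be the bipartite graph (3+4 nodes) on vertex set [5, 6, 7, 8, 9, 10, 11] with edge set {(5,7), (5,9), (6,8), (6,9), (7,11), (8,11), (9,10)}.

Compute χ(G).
χ(G) = 2

Clique number ω(G) = 2 (lower bound: χ ≥ ω).
The graph is bipartite (no odd cycle), so 2 colors suffice: χ(G) = 2.
A valid 2-coloring: color 1: [7, 8, 9]; color 2: [5, 6, 10, 11].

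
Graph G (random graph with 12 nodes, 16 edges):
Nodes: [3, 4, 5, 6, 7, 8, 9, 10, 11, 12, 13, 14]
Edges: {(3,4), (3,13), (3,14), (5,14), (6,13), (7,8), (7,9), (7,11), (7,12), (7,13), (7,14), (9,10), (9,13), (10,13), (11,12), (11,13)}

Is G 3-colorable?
A valid 3-coloring: color 1: [4, 8, 12, 13, 14]; color 2: [3, 5, 6, 7, 10]; color 3: [9, 11].
(χ(G) = 3 ≤ 3.)

Yes, G is 3-colorable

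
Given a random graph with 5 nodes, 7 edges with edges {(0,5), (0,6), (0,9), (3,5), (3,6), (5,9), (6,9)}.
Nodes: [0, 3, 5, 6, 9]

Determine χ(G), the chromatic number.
Clique number ω(G) = 3 (lower bound: χ ≥ ω).
The clique on [0, 5, 9] has size 3, forcing χ ≥ 3, and the coloring below uses 3 colors, so χ(G) = 3.
A valid 3-coloring: color 1: [3, 9]; color 2: [0]; color 3: [5, 6].

χ(G) = 3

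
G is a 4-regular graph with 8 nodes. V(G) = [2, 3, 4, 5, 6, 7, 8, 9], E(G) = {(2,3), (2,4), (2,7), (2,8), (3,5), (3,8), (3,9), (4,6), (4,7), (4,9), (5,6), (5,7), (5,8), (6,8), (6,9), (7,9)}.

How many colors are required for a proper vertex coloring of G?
Clique number ω(G) = 3 (lower bound: χ ≥ ω).
The clique on [4, 6, 9] has size 3, forcing χ ≥ 3, and the coloring below uses 3 colors, so χ(G) = 3.
A valid 3-coloring: color 1: [4, 8]; color 2: [2, 5, 9]; color 3: [3, 6, 7].

χ(G) = 3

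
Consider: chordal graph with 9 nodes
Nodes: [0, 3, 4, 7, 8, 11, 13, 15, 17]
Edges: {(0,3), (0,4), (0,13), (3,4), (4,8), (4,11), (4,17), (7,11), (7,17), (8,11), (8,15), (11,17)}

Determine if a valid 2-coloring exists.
The clique on vertices [0, 3, 4] has size 3 > 2, so it alone needs 3 colors.

No, G is not 2-colorable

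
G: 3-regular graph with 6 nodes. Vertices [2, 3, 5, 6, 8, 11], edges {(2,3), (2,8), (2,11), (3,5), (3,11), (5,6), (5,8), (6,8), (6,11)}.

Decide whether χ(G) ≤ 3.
A valid 3-coloring: color 1: [3, 8]; color 2: [5, 11]; color 3: [2, 6].
(χ(G) = 3 ≤ 3.)

Yes, G is 3-colorable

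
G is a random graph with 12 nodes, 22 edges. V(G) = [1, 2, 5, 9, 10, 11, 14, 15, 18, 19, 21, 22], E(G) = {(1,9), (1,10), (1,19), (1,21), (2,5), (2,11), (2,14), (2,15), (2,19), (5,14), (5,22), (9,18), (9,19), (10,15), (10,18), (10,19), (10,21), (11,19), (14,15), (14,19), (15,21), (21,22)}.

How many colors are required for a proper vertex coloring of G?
Clique number ω(G) = 3 (lower bound: χ ≥ ω).
Suppose a proper 3-coloring c exists. The clique [1, 9, 19] takes 3 distinct colors; by symmetry let c(1) = 1, c(9) = 2, c(19) = 3.
- Vertex 10: neighbors [1, 19] already have colors [1, 3] ⇒ c(10) = 2.
- Vertex 21: neighbors [1, 10] already have colors [1, 2] ⇒ c(21) = 3.
- Vertex 15: neighbors [10, 21] already have colors [2, 3] ⇒ c(15) = 1.
- Vertex 2: neighbors [15, 19] already have colors [1, 3] ⇒ c(2) = 2.
- Vertex 14: neighbors [15, 2, 19] already have colors [1, 2, 3] — all 3 colors blocked. Contradiction.
The forced assignments end in a contradiction, so G has no proper 3-coloring (χ ≥ 4).
The coloring below uses 4 colors, so χ(G) = 4.
A valid 4-coloring: color 1: [5, 18, 19, 21]; color 2: [2, 9, 10, 22]; color 3: [1, 11, 15]; color 4: [14].

χ(G) = 4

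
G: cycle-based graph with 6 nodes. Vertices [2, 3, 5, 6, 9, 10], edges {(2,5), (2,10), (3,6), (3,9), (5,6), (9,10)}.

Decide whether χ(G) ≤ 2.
A valid 2-coloring: color 1: [3, 5, 10]; color 2: [2, 6, 9].
(χ(G) = 2 ≤ 2.)

Yes, G is 2-colorable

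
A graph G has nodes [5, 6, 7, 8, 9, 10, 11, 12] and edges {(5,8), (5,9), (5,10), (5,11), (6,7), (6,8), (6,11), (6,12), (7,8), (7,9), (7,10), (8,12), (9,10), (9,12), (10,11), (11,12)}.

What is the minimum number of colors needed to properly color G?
χ(G) = 3

Clique number ω(G) = 3 (lower bound: χ ≥ ω).
The clique on [6, 8, 12] has size 3, forcing χ ≥ 3, and the coloring below uses 3 colors, so χ(G) = 3.
A valid 3-coloring: color 1: [8, 9, 11]; color 2: [5, 7, 12]; color 3: [6, 10].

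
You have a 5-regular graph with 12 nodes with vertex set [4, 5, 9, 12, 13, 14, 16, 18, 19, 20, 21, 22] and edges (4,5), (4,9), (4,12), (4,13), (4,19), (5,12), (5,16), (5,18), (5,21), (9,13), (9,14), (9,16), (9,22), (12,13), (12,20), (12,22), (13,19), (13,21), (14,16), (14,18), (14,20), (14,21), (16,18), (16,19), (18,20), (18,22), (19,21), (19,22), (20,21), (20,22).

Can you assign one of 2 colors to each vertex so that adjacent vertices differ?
No, G is not 2-colorable

The clique on vertices [4, 9, 13] has size 3 > 2, so it alone needs 3 colors.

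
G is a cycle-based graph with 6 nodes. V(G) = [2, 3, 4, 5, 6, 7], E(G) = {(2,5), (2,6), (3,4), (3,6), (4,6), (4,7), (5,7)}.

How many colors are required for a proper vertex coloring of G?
χ(G) = 3

Clique number ω(G) = 3 (lower bound: χ ≥ ω).
The clique on [3, 4, 6] has size 3, forcing χ ≥ 3, and the coloring below uses 3 colors, so χ(G) = 3.
A valid 3-coloring: color 1: [2, 4]; color 2: [5, 6]; color 3: [3, 7].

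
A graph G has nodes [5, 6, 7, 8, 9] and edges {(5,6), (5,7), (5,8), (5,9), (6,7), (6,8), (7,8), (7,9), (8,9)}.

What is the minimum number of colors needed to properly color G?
χ(G) = 4

Clique number ω(G) = 4 (lower bound: χ ≥ ω).
The clique on [5, 7, 8, 9] has size 4, forcing χ ≥ 4, and the coloring below uses 4 colors, so χ(G) = 4.
A valid 4-coloring: color 1: [5]; color 2: [8]; color 3: [7]; color 4: [6, 9].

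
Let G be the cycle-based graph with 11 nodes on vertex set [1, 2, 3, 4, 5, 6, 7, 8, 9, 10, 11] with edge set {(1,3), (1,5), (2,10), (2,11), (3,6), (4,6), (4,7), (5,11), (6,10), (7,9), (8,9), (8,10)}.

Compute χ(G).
χ(G) = 3

Clique number ω(G) = 2 (lower bound: χ ≥ ω).
Odd cycle [6, 3, 1, 5, 11, 2, 10] needs 3 colors (χ ≥ 3).
The coloring below uses 3 colors, so χ(G) = 3.
A valid 3-coloring: color 1: [3, 4, 5, 9, 10]; color 2: [1, 2, 6, 7, 8]; color 3: [11].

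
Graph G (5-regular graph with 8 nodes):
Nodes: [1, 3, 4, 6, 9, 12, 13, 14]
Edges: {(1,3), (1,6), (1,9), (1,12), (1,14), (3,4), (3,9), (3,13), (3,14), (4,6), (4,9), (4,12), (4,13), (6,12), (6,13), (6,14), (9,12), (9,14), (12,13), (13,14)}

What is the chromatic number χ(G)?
Clique number ω(G) = 4 (lower bound: χ ≥ ω).
The clique on [1, 3, 9, 14] has size 4, forcing χ ≥ 4, and the coloring below uses 4 colors, so χ(G) = 4.
A valid 4-coloring: color 1: [3, 6]; color 2: [1, 4]; color 3: [9, 13]; color 4: [12, 14].

χ(G) = 4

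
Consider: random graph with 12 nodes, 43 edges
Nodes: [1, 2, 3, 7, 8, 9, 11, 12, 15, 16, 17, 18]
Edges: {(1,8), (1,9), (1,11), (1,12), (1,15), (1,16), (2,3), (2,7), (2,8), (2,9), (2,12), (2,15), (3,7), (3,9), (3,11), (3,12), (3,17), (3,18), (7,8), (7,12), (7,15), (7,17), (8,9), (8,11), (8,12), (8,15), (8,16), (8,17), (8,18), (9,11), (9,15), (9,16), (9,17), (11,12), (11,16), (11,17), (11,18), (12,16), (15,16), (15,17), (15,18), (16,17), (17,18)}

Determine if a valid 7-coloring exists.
Yes, G is 7-colorable

A valid 7-coloring: color 1: [3, 8]; color 2: [11, 15]; color 3: [1, 2, 17]; color 4: [9, 12, 18]; color 5: [7, 16].
(χ(G) = 5 ≤ 7.)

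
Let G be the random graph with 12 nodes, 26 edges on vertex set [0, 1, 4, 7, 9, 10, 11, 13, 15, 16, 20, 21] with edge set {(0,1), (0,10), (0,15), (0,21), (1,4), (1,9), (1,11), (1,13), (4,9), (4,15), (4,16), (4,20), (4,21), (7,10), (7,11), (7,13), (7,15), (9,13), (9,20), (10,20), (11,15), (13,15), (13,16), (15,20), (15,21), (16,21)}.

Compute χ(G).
Clique number ω(G) = 3 (lower bound: χ ≥ ω).
The clique on [1, 4, 9] has size 3, forcing χ ≥ 3, and the coloring below uses 3 colors, so χ(G) = 3.
A valid 3-coloring: color 1: [9, 10, 15, 16]; color 2: [0, 4, 11, 13]; color 3: [1, 7, 20, 21].

χ(G) = 3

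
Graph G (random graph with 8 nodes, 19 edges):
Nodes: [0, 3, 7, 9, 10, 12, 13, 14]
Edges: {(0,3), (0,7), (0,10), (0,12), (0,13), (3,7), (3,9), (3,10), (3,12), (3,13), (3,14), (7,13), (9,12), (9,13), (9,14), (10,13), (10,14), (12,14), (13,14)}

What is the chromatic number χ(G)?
χ(G) = 4

Clique number ω(G) = 4 (lower bound: χ ≥ ω).
The clique on [3, 9, 12, 14] has size 4, forcing χ ≥ 4, and the coloring below uses 4 colors, so χ(G) = 4.
A valid 4-coloring: color 1: [3]; color 2: [12, 13]; color 3: [0, 14]; color 4: [7, 9, 10].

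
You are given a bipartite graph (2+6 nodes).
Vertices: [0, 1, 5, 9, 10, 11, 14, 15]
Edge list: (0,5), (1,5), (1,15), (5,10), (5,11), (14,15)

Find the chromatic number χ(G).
χ(G) = 2

Clique number ω(G) = 2 (lower bound: χ ≥ ω).
The graph is bipartite (no odd cycle), so 2 colors suffice: χ(G) = 2.
A valid 2-coloring: color 1: [5, 9, 15]; color 2: [0, 1, 10, 11, 14].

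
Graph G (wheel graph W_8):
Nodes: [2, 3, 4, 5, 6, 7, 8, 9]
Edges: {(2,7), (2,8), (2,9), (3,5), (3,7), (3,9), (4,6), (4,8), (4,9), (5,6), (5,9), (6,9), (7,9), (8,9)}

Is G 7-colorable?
Yes, G is 7-colorable

A valid 7-coloring: color 1: [9]; color 2: [2, 3, 6]; color 3: [4, 5, 7]; color 4: [8].
(χ(G) = 4 ≤ 7.)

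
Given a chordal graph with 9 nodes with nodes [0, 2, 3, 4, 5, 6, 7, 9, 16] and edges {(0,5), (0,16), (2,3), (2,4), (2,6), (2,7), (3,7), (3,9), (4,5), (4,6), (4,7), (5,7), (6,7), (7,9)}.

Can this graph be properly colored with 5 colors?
Yes, G is 5-colorable

A valid 5-coloring: color 1: [0, 7]; color 2: [2, 5, 9, 16]; color 3: [3, 4]; color 4: [6].
(χ(G) = 4 ≤ 5.)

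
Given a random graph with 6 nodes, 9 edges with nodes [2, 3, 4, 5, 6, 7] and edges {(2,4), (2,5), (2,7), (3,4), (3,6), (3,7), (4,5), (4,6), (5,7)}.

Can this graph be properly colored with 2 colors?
The clique on vertices [2, 4, 5] has size 3 > 2, so it alone needs 3 colors.

No, G is not 2-colorable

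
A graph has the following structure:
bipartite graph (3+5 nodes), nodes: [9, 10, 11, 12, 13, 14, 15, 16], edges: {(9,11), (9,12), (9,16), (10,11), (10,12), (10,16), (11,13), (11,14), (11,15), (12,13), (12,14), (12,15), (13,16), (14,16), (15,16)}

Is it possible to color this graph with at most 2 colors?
Yes, G is 2-colorable

A valid 2-coloring: color 1: [11, 12, 16]; color 2: [9, 10, 13, 14, 15].
(χ(G) = 2 ≤ 2.)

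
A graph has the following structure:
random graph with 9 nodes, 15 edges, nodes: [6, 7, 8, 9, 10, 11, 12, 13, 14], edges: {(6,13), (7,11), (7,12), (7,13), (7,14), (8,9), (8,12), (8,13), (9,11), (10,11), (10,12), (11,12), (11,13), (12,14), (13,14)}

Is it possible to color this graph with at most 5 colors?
Yes, G is 5-colorable

A valid 5-coloring: color 1: [6, 8, 11, 14]; color 2: [9, 12, 13]; color 3: [7, 10].
(χ(G) = 3 ≤ 5.)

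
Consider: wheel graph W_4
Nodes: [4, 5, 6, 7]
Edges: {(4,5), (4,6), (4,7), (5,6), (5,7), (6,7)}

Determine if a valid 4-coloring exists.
Yes, G is 4-colorable

A valid 4-coloring: color 1: [6]; color 2: [5]; color 3: [4]; color 4: [7].
(χ(G) = 4 ≤ 4.)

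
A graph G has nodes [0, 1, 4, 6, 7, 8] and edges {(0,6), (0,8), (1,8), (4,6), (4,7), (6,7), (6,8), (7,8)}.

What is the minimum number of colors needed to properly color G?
χ(G) = 3

Clique number ω(G) = 3 (lower bound: χ ≥ ω).
The clique on [0, 6, 8] has size 3, forcing χ ≥ 3, and the coloring below uses 3 colors, so χ(G) = 3.
A valid 3-coloring: color 1: [1, 6]; color 2: [4, 8]; color 3: [0, 7].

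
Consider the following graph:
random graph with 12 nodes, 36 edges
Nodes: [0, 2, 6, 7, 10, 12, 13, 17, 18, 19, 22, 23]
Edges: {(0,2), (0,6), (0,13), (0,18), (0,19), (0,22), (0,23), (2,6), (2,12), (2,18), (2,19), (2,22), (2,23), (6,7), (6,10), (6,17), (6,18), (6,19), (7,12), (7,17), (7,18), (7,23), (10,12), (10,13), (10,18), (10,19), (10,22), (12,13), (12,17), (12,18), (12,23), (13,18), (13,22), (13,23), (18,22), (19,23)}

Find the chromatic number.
Clique number ω(G) = 4 (lower bound: χ ≥ ω).
Suppose a proper 4-coloring c exists. The clique [0, 2, 6, 18] takes 4 distinct colors; by symmetry let c(0) = 1, c(2) = 2, c(6) = 3, c(18) = 4.
- Vertex 19: neighbors [0, 2, 6] already have colors [1, 2, 3] ⇒ c(19) = 4.
- Vertex 23: neighbors [0, 2, 19] already have colors [1, 2, 4] ⇒ c(23) = 3.
- Vertex 12: neighbors [2, 23, 18] already have colors [2, 3, 4] ⇒ c(12) = 1.
- Vertex 10: neighbors [12, 6, 18] already have colors [1, 3, 4] ⇒ c(10) = 2.
- Vertex 13: neighbors [0, 10, 23, 18] already have colors [1, 2, 3, 4] — all 4 colors blocked. Contradiction.
The forced assignments end in a contradiction, so G has no proper 4-coloring (χ ≥ 5).
The coloring below uses 5 colors, so χ(G) = 5.
A valid 5-coloring: color 1: [17, 18, 19]; color 2: [6, 22, 23]; color 3: [0, 12]; color 4: [2, 7, 10]; color 5: [13].

χ(G) = 5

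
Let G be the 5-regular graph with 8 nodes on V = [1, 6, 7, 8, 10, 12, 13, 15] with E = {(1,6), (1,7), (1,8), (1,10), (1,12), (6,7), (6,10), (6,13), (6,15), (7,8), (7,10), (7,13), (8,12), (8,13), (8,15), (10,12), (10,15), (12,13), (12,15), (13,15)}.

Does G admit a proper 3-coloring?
The clique on vertices [1, 6, 7, 10] has size 4 > 3, so it alone needs 4 colors.

No, G is not 3-colorable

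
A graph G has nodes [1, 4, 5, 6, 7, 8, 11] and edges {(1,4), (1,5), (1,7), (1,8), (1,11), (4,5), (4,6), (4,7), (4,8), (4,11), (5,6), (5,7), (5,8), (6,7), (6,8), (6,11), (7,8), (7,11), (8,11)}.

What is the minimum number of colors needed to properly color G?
Clique number ω(G) = 5 (lower bound: χ ≥ ω).
The clique on [1, 4, 7, 8, 11] has size 5, forcing χ ≥ 5, and the coloring below uses 5 colors, so χ(G) = 5.
A valid 5-coloring: color 1: [8]; color 2: [7]; color 3: [4]; color 4: [1, 6]; color 5: [5, 11].

χ(G) = 5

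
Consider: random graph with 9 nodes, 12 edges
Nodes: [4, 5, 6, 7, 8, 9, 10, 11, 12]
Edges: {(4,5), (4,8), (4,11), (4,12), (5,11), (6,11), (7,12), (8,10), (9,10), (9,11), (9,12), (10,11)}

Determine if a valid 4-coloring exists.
A valid 4-coloring: color 1: [8, 11, 12]; color 2: [4, 6, 7, 9]; color 3: [5, 10].
(χ(G) = 3 ≤ 4.)

Yes, G is 4-colorable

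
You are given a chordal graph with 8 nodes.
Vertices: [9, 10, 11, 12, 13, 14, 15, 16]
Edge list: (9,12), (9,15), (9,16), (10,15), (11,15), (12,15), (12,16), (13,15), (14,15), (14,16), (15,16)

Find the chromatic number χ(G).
χ(G) = 4

Clique number ω(G) = 4 (lower bound: χ ≥ ω).
The clique on [9, 12, 15, 16] has size 4, forcing χ ≥ 4, and the coloring below uses 4 colors, so χ(G) = 4.
A valid 4-coloring: color 1: [15]; color 2: [10, 11, 13, 16]; color 3: [12, 14]; color 4: [9].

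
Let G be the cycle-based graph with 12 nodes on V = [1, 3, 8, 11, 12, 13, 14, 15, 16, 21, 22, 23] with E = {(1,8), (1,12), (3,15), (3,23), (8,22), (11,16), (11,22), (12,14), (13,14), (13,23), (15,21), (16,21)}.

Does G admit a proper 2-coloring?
Yes, G is 2-colorable

A valid 2-coloring: color 1: [1, 14, 15, 16, 22, 23]; color 2: [3, 8, 11, 12, 13, 21].
(χ(G) = 2 ≤ 2.)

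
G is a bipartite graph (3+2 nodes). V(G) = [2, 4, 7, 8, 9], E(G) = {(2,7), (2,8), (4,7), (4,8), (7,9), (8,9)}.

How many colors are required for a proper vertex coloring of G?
Clique number ω(G) = 2 (lower bound: χ ≥ ω).
The graph is bipartite (no odd cycle), so 2 colors suffice: χ(G) = 2.
A valid 2-coloring: color 1: [7, 8]; color 2: [2, 4, 9].

χ(G) = 2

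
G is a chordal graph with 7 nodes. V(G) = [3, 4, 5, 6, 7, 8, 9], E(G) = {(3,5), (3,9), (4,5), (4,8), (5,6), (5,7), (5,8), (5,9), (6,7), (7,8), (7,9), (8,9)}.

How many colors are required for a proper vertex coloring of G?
Clique number ω(G) = 4 (lower bound: χ ≥ ω).
The clique on [5, 7, 8, 9] has size 4, forcing χ ≥ 4, and the coloring below uses 4 colors, so χ(G) = 4.
A valid 4-coloring: color 1: [5]; color 2: [4, 6, 9]; color 3: [3, 7]; color 4: [8].

χ(G) = 4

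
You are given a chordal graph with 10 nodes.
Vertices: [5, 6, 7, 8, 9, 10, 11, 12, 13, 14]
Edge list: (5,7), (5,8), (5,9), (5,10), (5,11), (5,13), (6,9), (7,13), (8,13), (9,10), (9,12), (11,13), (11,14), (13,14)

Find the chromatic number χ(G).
χ(G) = 3

Clique number ω(G) = 3 (lower bound: χ ≥ ω).
The clique on [5, 9, 10] has size 3, forcing χ ≥ 3, and the coloring below uses 3 colors, so χ(G) = 3.
A valid 3-coloring: color 1: [5, 6, 12, 14]; color 2: [9, 13]; color 3: [7, 8, 10, 11].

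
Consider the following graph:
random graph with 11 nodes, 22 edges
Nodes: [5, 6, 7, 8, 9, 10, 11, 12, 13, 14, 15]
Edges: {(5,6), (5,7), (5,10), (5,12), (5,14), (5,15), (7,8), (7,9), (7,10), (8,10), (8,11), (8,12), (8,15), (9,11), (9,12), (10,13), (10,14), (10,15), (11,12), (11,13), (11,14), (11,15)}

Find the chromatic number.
χ(G) = 3

Clique number ω(G) = 3 (lower bound: χ ≥ ω).
The clique on [5, 7, 10] has size 3, forcing χ ≥ 3, and the coloring below uses 3 colors, so χ(G) = 3.
A valid 3-coloring: color 1: [6, 10, 11]; color 2: [5, 8, 9, 13]; color 3: [7, 12, 14, 15].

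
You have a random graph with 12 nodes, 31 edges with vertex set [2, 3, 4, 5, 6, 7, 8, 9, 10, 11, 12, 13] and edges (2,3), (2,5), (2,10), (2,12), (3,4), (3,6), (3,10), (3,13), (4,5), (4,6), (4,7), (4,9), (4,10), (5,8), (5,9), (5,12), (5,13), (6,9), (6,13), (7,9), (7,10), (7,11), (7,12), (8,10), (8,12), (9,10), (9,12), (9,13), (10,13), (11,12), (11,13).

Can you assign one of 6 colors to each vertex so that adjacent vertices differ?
A valid 6-coloring: color 1: [5, 6, 10, 11]; color 2: [3, 8, 9]; color 3: [4, 12, 13]; color 4: [2, 7].
(χ(G) = 4 ≤ 6.)

Yes, G is 6-colorable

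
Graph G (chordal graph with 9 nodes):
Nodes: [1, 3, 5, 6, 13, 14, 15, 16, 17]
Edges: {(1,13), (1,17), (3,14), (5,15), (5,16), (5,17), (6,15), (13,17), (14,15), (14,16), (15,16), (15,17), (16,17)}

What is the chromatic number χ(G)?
Clique number ω(G) = 4 (lower bound: χ ≥ ω).
The clique on [5, 15, 16, 17] has size 4, forcing χ ≥ 4, and the coloring below uses 4 colors, so χ(G) = 4.
A valid 4-coloring: color 1: [1, 3, 15]; color 2: [6, 14, 17]; color 3: [13, 16]; color 4: [5].

χ(G) = 4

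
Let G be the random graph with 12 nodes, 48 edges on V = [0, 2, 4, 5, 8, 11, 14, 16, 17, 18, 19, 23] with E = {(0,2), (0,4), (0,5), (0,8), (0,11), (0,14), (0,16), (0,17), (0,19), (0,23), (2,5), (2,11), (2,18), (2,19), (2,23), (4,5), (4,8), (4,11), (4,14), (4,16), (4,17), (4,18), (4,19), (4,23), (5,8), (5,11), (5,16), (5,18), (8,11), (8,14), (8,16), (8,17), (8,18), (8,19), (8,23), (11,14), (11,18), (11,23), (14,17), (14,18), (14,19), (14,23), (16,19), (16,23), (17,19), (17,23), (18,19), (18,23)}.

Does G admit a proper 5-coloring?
No, G is not 5-colorable

The clique on vertices [0, 4, 8, 14, 17, 19] has size 6 > 5, so it alone needs 6 colors.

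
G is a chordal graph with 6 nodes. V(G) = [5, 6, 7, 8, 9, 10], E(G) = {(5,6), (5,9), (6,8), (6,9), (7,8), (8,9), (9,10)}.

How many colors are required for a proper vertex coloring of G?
χ(G) = 3

Clique number ω(G) = 3 (lower bound: χ ≥ ω).
The clique on [6, 8, 9] has size 3, forcing χ ≥ 3, and the coloring below uses 3 colors, so χ(G) = 3.
A valid 3-coloring: color 1: [7, 9]; color 2: [5, 8, 10]; color 3: [6].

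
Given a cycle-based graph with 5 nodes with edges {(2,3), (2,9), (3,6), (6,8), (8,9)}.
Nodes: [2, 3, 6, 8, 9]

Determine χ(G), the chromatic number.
χ(G) = 3

Clique number ω(G) = 2 (lower bound: χ ≥ ω).
Odd cycle [9, 2, 3, 6, 8] needs 3 colors (χ ≥ 3).
The coloring below uses 3 colors, so χ(G) = 3.
A valid 3-coloring: color 1: [6, 9]; color 2: [2, 8]; color 3: [3].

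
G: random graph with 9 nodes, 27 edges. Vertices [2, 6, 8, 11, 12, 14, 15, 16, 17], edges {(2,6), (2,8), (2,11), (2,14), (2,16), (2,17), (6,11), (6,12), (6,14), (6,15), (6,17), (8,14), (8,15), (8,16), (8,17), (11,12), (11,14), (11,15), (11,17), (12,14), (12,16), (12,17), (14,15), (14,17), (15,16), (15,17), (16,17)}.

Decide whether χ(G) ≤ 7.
A valid 7-coloring: color 1: [17]; color 2: [14, 16]; color 3: [2, 12, 15]; color 4: [6, 8]; color 5: [11].
(χ(G) = 5 ≤ 7.)

Yes, G is 7-colorable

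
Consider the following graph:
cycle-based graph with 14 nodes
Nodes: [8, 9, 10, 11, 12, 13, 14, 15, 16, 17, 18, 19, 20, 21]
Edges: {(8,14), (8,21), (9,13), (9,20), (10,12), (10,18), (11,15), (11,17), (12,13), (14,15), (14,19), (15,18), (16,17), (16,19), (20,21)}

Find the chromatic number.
Clique number ω(G) = 2 (lower bound: χ ≥ ω).
The graph is bipartite (no odd cycle), so 2 colors suffice: χ(G) = 2.
A valid 2-coloring: color 1: [8, 10, 13, 15, 17, 19, 20]; color 2: [9, 11, 12, 14, 16, 18, 21].

χ(G) = 2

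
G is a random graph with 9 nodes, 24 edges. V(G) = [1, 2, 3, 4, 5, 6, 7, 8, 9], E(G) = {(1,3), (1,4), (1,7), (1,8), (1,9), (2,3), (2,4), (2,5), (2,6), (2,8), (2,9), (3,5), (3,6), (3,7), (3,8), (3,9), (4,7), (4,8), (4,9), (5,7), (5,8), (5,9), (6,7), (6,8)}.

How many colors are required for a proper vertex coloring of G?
χ(G) = 4

Clique number ω(G) = 4 (lower bound: χ ≥ ω).
The clique on [2, 3, 5, 8] has size 4, forcing χ ≥ 4, and the coloring below uses 4 colors, so χ(G) = 4.
A valid 4-coloring: color 1: [3, 4]; color 2: [1, 2]; color 3: [7, 8, 9]; color 4: [5, 6].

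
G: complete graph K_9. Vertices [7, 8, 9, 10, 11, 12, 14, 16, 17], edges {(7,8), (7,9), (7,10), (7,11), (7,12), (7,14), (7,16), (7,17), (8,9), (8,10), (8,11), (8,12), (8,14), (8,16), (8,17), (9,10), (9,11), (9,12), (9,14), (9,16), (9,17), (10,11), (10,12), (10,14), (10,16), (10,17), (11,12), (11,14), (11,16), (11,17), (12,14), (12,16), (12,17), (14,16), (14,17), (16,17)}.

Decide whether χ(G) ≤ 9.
Yes, G is 9-colorable

A valid 9-coloring: color 1: [9]; color 2: [10]; color 3: [17]; color 4: [16]; color 5: [8]; color 6: [7]; color 7: [11]; color 8: [12]; color 9: [14].
(χ(G) = 9 ≤ 9.)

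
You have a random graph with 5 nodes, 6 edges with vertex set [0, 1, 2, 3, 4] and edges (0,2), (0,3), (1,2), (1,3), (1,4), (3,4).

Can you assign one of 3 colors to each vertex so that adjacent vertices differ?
A valid 3-coloring: color 1: [0, 1]; color 2: [2, 3]; color 3: [4].
(χ(G) = 3 ≤ 3.)

Yes, G is 3-colorable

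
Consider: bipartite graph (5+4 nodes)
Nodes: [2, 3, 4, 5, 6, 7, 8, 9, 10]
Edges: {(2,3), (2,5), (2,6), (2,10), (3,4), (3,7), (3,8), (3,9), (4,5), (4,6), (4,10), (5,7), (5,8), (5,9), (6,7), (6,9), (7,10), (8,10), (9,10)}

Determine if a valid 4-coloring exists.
A valid 4-coloring: color 1: [3, 5, 6, 10]; color 2: [2, 4, 7, 8, 9].
(χ(G) = 2 ≤ 4.)

Yes, G is 4-colorable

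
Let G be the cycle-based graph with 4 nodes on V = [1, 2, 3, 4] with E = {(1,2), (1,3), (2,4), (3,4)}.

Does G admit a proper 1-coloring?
Edge (1,2) forces its endpoints to differ, so 1 color is not enough.

No, G is not 1-colorable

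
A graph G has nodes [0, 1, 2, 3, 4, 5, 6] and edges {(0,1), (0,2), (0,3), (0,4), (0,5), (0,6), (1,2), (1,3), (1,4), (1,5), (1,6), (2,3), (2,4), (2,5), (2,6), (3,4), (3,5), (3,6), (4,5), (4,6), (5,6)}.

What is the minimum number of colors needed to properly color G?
χ(G) = 7

Clique number ω(G) = 7 (lower bound: χ ≥ ω).
The clique on [0, 1, 2, 3, 4, 5, 6] has size 7, forcing χ ≥ 7, and the coloring below uses 7 colors, so χ(G) = 7.
A valid 7-coloring: color 1: [5]; color 2: [1]; color 3: [4]; color 4: [0]; color 5: [6]; color 6: [2]; color 7: [3].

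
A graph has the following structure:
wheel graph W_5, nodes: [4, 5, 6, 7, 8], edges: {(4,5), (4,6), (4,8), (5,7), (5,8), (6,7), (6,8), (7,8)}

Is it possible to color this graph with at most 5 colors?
Yes, G is 5-colorable

A valid 5-coloring: color 1: [8]; color 2: [4, 7]; color 3: [5, 6].
(χ(G) = 3 ≤ 5.)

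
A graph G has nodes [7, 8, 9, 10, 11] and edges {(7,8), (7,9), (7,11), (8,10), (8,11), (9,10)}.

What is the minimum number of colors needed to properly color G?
Clique number ω(G) = 3 (lower bound: χ ≥ ω).
The clique on [7, 8, 11] has size 3, forcing χ ≥ 3, and the coloring below uses 3 colors, so χ(G) = 3.
A valid 3-coloring: color 1: [8, 9]; color 2: [7, 10]; color 3: [11].

χ(G) = 3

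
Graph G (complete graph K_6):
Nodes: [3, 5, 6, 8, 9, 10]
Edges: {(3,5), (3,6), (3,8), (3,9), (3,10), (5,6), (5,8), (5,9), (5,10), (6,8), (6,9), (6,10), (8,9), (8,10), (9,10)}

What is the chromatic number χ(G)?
Clique number ω(G) = 6 (lower bound: χ ≥ ω).
The clique on [3, 5, 6, 8, 9, 10] has size 6, forcing χ ≥ 6, and the coloring below uses 6 colors, so χ(G) = 6.
A valid 6-coloring: color 1: [8]; color 2: [10]; color 3: [3]; color 4: [9]; color 5: [6]; color 6: [5].

χ(G) = 6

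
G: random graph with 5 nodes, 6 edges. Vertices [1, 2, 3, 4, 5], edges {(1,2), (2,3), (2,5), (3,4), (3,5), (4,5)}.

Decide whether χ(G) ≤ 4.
Yes, G is 4-colorable

A valid 4-coloring: color 1: [2, 4]; color 2: [1, 3]; color 3: [5].
(χ(G) = 3 ≤ 4.)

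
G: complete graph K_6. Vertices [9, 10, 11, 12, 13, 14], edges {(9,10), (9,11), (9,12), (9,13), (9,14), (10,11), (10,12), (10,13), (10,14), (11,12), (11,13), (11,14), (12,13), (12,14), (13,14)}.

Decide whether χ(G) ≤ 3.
No, G is not 3-colorable

The clique on vertices [9, 10, 11, 12, 13, 14] has size 6 > 3, so it alone needs 6 colors.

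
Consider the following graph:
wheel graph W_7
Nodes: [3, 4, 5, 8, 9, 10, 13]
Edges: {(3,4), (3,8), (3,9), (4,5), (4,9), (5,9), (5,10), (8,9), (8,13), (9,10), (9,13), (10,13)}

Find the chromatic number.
Clique number ω(G) = 3 (lower bound: χ ≥ ω).
The clique on [8, 9, 13] has size 3, forcing χ ≥ 3, and the coloring below uses 3 colors, so χ(G) = 3.
A valid 3-coloring: color 1: [9]; color 2: [4, 8, 10]; color 3: [3, 5, 13].

χ(G) = 3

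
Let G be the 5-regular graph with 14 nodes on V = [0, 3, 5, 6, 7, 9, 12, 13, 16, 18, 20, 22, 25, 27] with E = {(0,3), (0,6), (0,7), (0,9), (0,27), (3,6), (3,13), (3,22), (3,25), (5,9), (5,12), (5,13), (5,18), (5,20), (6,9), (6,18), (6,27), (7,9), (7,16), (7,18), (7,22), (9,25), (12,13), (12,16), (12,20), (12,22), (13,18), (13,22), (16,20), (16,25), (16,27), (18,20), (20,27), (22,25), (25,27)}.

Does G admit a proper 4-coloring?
A valid 4-coloring: color 1: [0, 5, 16, 22]; color 2: [3, 9, 12, 18, 27]; color 3: [6, 7, 13, 20, 25].
(χ(G) = 3 ≤ 4.)

Yes, G is 4-colorable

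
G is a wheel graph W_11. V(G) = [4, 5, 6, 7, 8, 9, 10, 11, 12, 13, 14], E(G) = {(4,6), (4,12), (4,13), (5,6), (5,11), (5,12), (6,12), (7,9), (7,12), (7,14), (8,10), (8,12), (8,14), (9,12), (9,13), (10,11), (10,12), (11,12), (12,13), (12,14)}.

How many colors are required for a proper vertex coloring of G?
Clique number ω(G) = 3 (lower bound: χ ≥ ω).
The clique on [4, 12, 13] has size 3, forcing χ ≥ 3, and the coloring below uses 3 colors, so χ(G) = 3.
A valid 3-coloring: color 1: [12]; color 2: [6, 7, 8, 11, 13]; color 3: [4, 5, 9, 10, 14].

χ(G) = 3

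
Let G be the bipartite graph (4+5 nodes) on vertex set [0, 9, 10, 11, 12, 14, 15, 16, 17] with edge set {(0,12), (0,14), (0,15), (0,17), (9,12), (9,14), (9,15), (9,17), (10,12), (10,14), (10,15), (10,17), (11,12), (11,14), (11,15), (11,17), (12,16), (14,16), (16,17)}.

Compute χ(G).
χ(G) = 2

Clique number ω(G) = 2 (lower bound: χ ≥ ω).
The graph is bipartite (no odd cycle), so 2 colors suffice: χ(G) = 2.
A valid 2-coloring: color 1: [12, 14, 15, 17]; color 2: [0, 9, 10, 11, 16].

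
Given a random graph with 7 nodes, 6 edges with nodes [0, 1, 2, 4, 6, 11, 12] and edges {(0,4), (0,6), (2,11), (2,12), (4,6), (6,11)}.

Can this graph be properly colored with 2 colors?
No, G is not 2-colorable

The clique on vertices [0, 4, 6] has size 3 > 2, so it alone needs 3 colors.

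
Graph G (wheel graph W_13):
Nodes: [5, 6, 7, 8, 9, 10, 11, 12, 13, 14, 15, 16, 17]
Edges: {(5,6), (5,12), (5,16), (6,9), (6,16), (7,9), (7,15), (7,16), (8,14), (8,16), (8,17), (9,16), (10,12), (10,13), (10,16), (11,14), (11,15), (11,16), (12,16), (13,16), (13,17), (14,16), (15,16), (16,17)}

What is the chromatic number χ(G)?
Clique number ω(G) = 3 (lower bound: χ ≥ ω).
The clique on [5, 12, 16] has size 3, forcing χ ≥ 3, and the coloring below uses 3 colors, so χ(G) = 3.
A valid 3-coloring: color 1: [16]; color 2: [6, 7, 8, 11, 12, 13]; color 3: [5, 9, 10, 14, 15, 17].

χ(G) = 3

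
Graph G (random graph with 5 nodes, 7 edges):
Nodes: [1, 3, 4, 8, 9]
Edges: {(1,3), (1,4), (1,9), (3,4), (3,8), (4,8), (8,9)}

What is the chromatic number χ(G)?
χ(G) = 3

Clique number ω(G) = 3 (lower bound: χ ≥ ω).
The clique on [3, 4, 8] has size 3, forcing χ ≥ 3, and the coloring below uses 3 colors, so χ(G) = 3.
A valid 3-coloring: color 1: [1, 8]; color 2: [3, 9]; color 3: [4].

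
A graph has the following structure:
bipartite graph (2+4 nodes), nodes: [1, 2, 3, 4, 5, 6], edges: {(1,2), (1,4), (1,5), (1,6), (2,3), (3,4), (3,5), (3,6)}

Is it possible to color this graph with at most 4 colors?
Yes, G is 4-colorable

A valid 4-coloring: color 1: [1, 3]; color 2: [2, 4, 5, 6].
(χ(G) = 2 ≤ 4.)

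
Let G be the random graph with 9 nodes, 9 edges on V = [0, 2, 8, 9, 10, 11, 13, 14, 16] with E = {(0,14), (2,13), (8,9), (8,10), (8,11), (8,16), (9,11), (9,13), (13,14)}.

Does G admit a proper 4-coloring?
A valid 4-coloring: color 1: [0, 8, 13]; color 2: [2, 9, 10, 14, 16]; color 3: [11].
(χ(G) = 3 ≤ 4.)

Yes, G is 4-colorable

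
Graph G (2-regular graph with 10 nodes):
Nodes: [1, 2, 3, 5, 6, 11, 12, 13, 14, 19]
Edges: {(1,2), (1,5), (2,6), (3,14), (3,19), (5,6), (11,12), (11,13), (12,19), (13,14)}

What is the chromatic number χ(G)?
χ(G) = 2

Clique number ω(G) = 2 (lower bound: χ ≥ ω).
The graph is bipartite (no odd cycle), so 2 colors suffice: χ(G) = 2.
A valid 2-coloring: color 1: [1, 6, 11, 14, 19]; color 2: [2, 3, 5, 12, 13].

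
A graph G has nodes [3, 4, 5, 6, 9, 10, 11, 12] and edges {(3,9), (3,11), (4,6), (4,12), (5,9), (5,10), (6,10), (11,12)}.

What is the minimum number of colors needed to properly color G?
Clique number ω(G) = 2 (lower bound: χ ≥ ω).
The graph is bipartite (no odd cycle), so 2 colors suffice: χ(G) = 2.
A valid 2-coloring: color 1: [4, 9, 10, 11]; color 2: [3, 5, 6, 12].

χ(G) = 2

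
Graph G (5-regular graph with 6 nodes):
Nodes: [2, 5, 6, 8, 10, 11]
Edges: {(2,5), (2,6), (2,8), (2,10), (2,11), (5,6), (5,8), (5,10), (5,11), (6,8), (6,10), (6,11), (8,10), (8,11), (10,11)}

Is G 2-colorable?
The clique on vertices [2, 5, 6, 8, 10, 11] has size 6 > 2, so it alone needs 6 colors.

No, G is not 2-colorable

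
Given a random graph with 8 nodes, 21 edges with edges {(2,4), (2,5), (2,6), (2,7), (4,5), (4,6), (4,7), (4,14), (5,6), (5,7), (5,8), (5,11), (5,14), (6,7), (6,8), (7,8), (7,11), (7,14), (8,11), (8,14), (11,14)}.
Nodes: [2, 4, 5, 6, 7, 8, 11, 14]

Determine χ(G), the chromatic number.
χ(G) = 5

Clique number ω(G) = 5 (lower bound: χ ≥ ω).
The clique on [5, 7, 8, 11, 14] has size 5, forcing χ ≥ 5, and the coloring below uses 5 colors, so χ(G) = 5.
A valid 5-coloring: color 1: [7]; color 2: [5]; color 3: [2, 8]; color 4: [6, 14]; color 5: [4, 11].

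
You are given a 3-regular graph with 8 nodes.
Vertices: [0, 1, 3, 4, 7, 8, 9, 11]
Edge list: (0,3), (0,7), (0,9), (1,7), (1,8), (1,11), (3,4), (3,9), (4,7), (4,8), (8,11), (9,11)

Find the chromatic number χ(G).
χ(G) = 3

Clique number ω(G) = 3 (lower bound: χ ≥ ω).
The clique on [0, 3, 9] has size 3, forcing χ ≥ 3, and the coloring below uses 3 colors, so χ(G) = 3.
A valid 3-coloring: color 1: [0, 4, 11]; color 2: [7, 8, 9]; color 3: [1, 3].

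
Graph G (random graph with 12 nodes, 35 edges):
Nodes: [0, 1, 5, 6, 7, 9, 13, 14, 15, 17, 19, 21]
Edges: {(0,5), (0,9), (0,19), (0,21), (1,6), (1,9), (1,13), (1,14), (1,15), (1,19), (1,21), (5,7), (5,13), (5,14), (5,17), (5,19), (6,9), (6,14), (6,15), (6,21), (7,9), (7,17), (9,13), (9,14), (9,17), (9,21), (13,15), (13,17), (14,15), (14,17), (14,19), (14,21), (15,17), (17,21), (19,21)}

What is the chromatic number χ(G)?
χ(G) = 5

Clique number ω(G) = 5 (lower bound: χ ≥ ω).
The clique on [1, 6, 9, 14, 21] has size 5, forcing χ ≥ 5, and the coloring below uses 5 colors, so χ(G) = 5.
A valid 5-coloring: color 1: [0, 7, 13, 14]; color 2: [9, 15, 19]; color 3: [1, 17]; color 4: [5, 21]; color 5: [6].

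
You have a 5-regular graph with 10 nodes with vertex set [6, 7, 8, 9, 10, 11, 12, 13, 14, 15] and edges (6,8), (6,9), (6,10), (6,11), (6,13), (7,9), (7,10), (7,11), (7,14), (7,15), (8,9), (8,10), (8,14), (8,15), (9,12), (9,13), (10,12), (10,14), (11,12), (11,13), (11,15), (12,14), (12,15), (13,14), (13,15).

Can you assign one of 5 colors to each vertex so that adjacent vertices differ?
A valid 5-coloring: color 1: [6, 7, 12]; color 2: [9, 14, 15]; color 3: [10, 11]; color 4: [8, 13].
(χ(G) = 3 ≤ 5.)

Yes, G is 5-colorable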